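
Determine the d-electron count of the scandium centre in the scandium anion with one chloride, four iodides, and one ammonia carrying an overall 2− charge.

Ligand charges: each chloride is −1; each iodide is −1; ammonia is neutral. With an overall charge of −2 the scandium centre must be in the +3 oxidation state.
Group 3 minus oxidation state 3 gives a d⁰ configuration.

d⁰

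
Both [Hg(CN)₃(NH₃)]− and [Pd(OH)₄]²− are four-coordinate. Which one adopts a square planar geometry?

For [Hg(CN)₃(NH₃)]−: Ligand charges: each cyanide is −1; ammonia is neutral. With an overall charge of −1 the mercury centre must be in the +2 oxidation state. Mercury is a group-12 element; Hg(II) is therefore d¹⁰. A d¹⁰ ion has no crystal-field stabilisation preference between square planar and tetrahedral, so four ligands adopt the sterically favoured tetrahedral geometry. → tetrahedral.
For [Pd(OH)₄]²−: Each hydroxide is −1; balancing the −2 overall charge requires Pd(II). Pd sits in group 10, so the d-electron count is 10 − 2 = 8. A 4d d⁸ ion has a large crystal-field splitting; square planar leaves the high-energy d_{x²−y²} orbital empty and maximises CFSE. → square planar.

[Pd(OH)₄]²−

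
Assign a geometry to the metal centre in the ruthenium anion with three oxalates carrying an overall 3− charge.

Each oxalate is −2; balancing the −3 overall charge requires Ru(III).
Group 8 minus oxidation state 3 gives a d⁵ configuration.
Counting donor atoms: 3×oxalate (bidentate) → 6 donors. Coordination number = 6.
Six donors around a single metal centre give an octahedral coordination sphere.

octahedral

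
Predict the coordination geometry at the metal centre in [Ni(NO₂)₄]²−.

Each nitro (N-bound nitrite) is −1; balancing the −2 overall charge requires Ni(II).
Ni sits in group 10, so the d-electron count is 10 − 2 = 8.
Coordination number: 4.
Nitro (N-bound nitrite) is a strong-field ligand (high in the spectrochemical series).
A 3d d⁸ ion with strong-field ligands gains enough CFSE to favour square planar over tetrahedral.

square planar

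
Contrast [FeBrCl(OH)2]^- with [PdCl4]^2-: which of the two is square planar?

[PdCl4]^2-

For [FeBrCl(OH)2]^-: Each bromide is −1; each chloride is −1; each hydroxide is −1; balancing the −1 overall charge requires Fe(III). Iron is a group-8 element; Fe(III) is therefore d⁵. A high-spin d⁵ ion has zero CFSE in either geometry, so four ligands adopt the sterically favoured tetrahedral geometry. → tetrahedral.
For [PdCl4]^2-: Each chloride is −1; balancing the −2 overall charge requires Pd(II). Pd sits in group 10, so the d-electron count is 10 − 2 = 8. A 4d d⁸ ion has a large crystal-field splitting; square planar leaves the high-energy d_{x²−y²} orbital empty and maximises CFSE. → square planar.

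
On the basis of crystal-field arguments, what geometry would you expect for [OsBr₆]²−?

Ligand charges: each bromide is −1. With an overall charge of −2 the osmium centre must be in the +4 oxidation state.
Os sits in group 8, so the d-electron count is 8 − 4 = 4.
Coordination number: 6.
Six donors around a single metal centre give an octahedral coordination sphere.

octahedral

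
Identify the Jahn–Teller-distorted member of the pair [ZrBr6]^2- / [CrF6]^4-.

[ZrBr6]^2-: Each bromide is −1; balancing the −2 overall charge requires Zr(IV). Zirconium is a group-4 element; Zr(IV) is therefore d⁰. The d⁰ configuration leaves the e_g set evenly filled (or empty) — no strong Jahn–Teller driving force.
[CrF6]^4-: Each fluoride is −1; balancing the −4 overall charge requires Cr(II). Cr sits in group 6, so the d-electron count is 6 − 2 = 4. Fluoride is a weak-field ligand for a first-row metal, so the complex is high-spin. The t₂g³e_g¹ (high-spin) configuration has an unevenly filled e_g set; the Jahn–Teller theorem predicts a tetragonal distortion (typically axial elongation) to lift the degeneracy.

[CrF6]^4-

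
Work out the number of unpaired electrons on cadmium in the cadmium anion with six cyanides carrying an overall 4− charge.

0 unpaired electrons

Summing ligand charges against the −4 overall charge gives an oxidation state of +2 for cadmium.
Cadmium is a group-12 element; Cd(II) is therefore d¹⁰.
In an octahedral field the d¹⁰ configuration is t₂g⁶e_g⁴, giving 0 unpaired electrons.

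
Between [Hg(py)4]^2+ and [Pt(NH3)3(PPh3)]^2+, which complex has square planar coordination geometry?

[Pt(NH3)3(PPh3)]^2+

For [Hg(py)4]^2+: Summing ligand charges against the +2 overall charge gives an oxidation state of +2 for mercury. Mercury is a group-12 element; Hg(II) is therefore d¹⁰. A d¹⁰ ion has no crystal-field stabilisation preference between square planar and tetrahedral, so four ligands adopt the sterically favoured tetrahedral geometry. → tetrahedral.
For [Pt(NH3)3(PPh3)]^2+: Ligand charges: ammonia is neutral; triphenylphosphine is neutral. With an overall charge of +2 the platinum centre must be in the +2 oxidation state. Pt sits in group 10, so the d-electron count is 10 − 2 = 8. A 5d d⁸ ion has a large crystal-field splitting; square planar leaves the high-energy d_{x²−y²} orbital empty and maximises CFSE. → square planar.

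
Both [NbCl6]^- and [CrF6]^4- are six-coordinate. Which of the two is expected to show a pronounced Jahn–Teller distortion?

[NbCl6]^-: Summing ligand charges against the −1 overall charge gives an oxidation state of +5 for niobium. Group 5 minus oxidation state 5 gives a d⁰ configuration. The d⁰ configuration leaves the e_g set evenly filled (or empty) — no strong Jahn–Teller driving force.
[CrF6]^4-: Summing ligand charges against the −4 overall charge gives an oxidation state of +2 for chromium. Chromium is a group-6 element; Cr(II) is therefore d⁴. Fluoride is a weak-field ligand for a first-row metal, so the complex is high-spin. The t₂g³e_g¹ (high-spin) configuration has an unevenly filled e_g set; the Jahn–Teller theorem predicts a tetragonal distortion (typically axial elongation) to lift the degeneracy.

[CrF6]^4-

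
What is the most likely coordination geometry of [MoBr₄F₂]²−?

Ligand charges: each bromide is −1; each fluoride is −1. With an overall charge of −2 the molybdenum centre must be in the +4 oxidation state.
Mo sits in group 6, so the d-electron count is 6 − 4 = 2.
With 6 monodentate ligands the coordination number is 6.
Six donors around a single metal centre give an octahedral coordination sphere.

octahedral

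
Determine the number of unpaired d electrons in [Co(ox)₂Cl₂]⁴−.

3 unpaired electrons

Each oxalate is −2; each chloride is −1; balancing the −4 overall charge requires Co(II).
Group 9 minus oxidation state 2 gives a d⁷ configuration.
Counting donor atoms: 2×oxalate (bidentate) → 4 donors; 2×chloride (monodentate) → 2 donors. Coordination number = 6.
The spin state decides the count: Chloride and oxalate are weak-field ligands for a first-row metal, so the complex is high-spin.
An octahedral high-spin d⁷ ion is t₂g⁵e_g², giving 3 unpaired electrons.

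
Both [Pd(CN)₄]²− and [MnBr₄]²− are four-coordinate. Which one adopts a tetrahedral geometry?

[MnBr₄]²−

For [Pd(CN)₄]²−: Summing ligand charges against the −2 overall charge gives an oxidation state of +2 for palladium. Palladium is a group-10 element; Pd(II) is therefore d⁸. A 4d d⁸ ion has a large crystal-field splitting; square planar leaves the high-energy d_{x²−y²} orbital empty and maximises CFSE. → square planar.
For [MnBr₄]²−: Each bromide is −1; balancing the −2 overall charge requires Mn(II). Manganese is a group-7 element; Mn(II) is therefore d⁵. A high-spin d⁵ ion has zero CFSE in either geometry, so four ligands adopt the sterically favoured tetrahedral geometry. → tetrahedral.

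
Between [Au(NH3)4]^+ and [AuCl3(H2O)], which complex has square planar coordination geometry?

For [Au(NH3)4]^+: Summing ligand charges against the +1 overall charge gives an oxidation state of +1 for gold. Au sits in group 11, so the d-electron count is 11 − 1 = 10. A d¹⁰ ion has no crystal-field stabilisation preference between square planar and tetrahedral, so four ligands adopt the sterically favoured tetrahedral geometry. → tetrahedral.
For [AuCl3(H2O)]: Ligand charges: each chloride is −1; water is neutral. With an overall charge of 0 the gold centre must be in the +3 oxidation state. Gold is a group-11 element; Au(III) is therefore d⁸. A 5d d⁸ ion has a large crystal-field splitting; square planar leaves the high-energy d_{x²−y²} orbital empty and maximises CFSE. → square planar.

[AuCl3(H2O)]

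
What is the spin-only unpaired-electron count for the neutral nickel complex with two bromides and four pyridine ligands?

2 unpaired electrons

Summing ligand charges against the 0 overall charge gives an oxidation state of +2 for nickel.
Ni sits in group 10, so the d-electron count is 10 − 2 = 8.
In an octahedral field the d⁸ configuration is t₂g⁶e_g² (only one arrangement possible), giving 2 unpaired electrons.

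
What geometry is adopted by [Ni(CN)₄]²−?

Summing ligand charges against the −2 overall charge gives an oxidation state of +2 for nickel.
Group 10 minus oxidation state 2 gives a d⁸ configuration.
With 4 monodentate ligands the coordination number is 4.
Cyanide is a strong-field ligand (high in the spectrochemical series).
A 3d d⁸ ion with strong-field ligands gains enough CFSE to favour square planar over tetrahedral.

square planar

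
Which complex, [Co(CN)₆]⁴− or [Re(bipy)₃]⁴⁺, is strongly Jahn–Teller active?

[Co(CN)₆]⁴−: Each cyanide is −1; balancing the −4 overall charge requires Co(II). Group 9 minus oxidation state 2 gives a d⁷ configuration. Cyanide is a strong-field ligand (high in the spectrochemical series) for a first-row metal, so the complex is low-spin. The t₂g⁶e_g¹ (low-spin) configuration has an unevenly filled e_g set; the Jahn–Teller theorem predicts a tetragonal distortion (typically axial elongation) to lift the degeneracy.
[Re(bipy)₃]⁴⁺: 2,2′-bipyridine is neutral; balancing the +4 overall charge requires Re(IV). Group 7 minus oxidation state 4 gives a d³ configuration. The d³ configuration leaves the e_g set evenly filled (or empty) — no strong Jahn–Teller driving force.

[Co(CN)₆]⁴−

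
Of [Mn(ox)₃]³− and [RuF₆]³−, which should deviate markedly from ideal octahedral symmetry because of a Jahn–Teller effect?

[Mn(ox)₃]³−

[Mn(ox)₃]³−: Ligand charges: each oxalate is −2. With an overall charge of −3 the manganese centre must be in the +3 oxidation state. Mn sits in group 7, so the d-electron count is 7 − 3 = 4. Oxalate is a weak-field ligand for a first-row metal, so the complex is high-spin. The t₂g³e_g¹ (high-spin) configuration has an unevenly filled e_g set; the Jahn–Teller theorem predicts a tetragonal distortion (typically axial elongation) to lift the degeneracy.
[RuF₆]³−: Ligand charges: each fluoride is −1. With an overall charge of −3 the ruthenium centre must be in the +3 oxidation state. Ru sits in group 8, so the d-electron count is 8 − 3 = 5. A 4d ion has a large Δₒ and is invariably low-spin. The d⁵ configuration leaves the e_g set evenly filled (or empty) — no strong Jahn–Teller driving force.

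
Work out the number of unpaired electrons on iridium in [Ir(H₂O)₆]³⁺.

0

Ligand charges: water is neutral. With an overall charge of +3 the iridium centre must be in the +3 oxidation state.
Iridium is a group-9 element; Ir(III) is therefore d⁶.
The spin state decides the count: a 5d ion has a large Δₒ and is invariably low-spin.
An octahedral low-spin d⁶ ion is t₂g⁶e_g⁰, giving 0 unpaired electrons.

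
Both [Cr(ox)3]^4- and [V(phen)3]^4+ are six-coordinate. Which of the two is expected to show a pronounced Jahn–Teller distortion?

[Cr(ox)3]^4-: Each oxalate is −2; balancing the −4 overall charge requires Cr(II). Cr sits in group 6, so the d-electron count is 6 − 2 = 4. Oxalate is a weak-field ligand for a first-row metal, so the complex is high-spin. The t₂g³e_g¹ (high-spin) configuration has an unevenly filled e_g set; the Jahn–Teller theorem predicts a tetragonal distortion (typically axial elongation) to lift the degeneracy.
[V(phen)3]^4+: 1,10-phenanthroline is neutral; balancing the +4 overall charge requires V(IV). Group 5 minus oxidation state 4 gives a d¹ configuration. The d¹ configuration leaves the e_g set evenly filled (or empty) — no strong Jahn–Teller driving force.

[Cr(ox)3]^4-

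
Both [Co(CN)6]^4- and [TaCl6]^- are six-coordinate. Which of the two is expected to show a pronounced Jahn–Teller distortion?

[Co(CN)6]^4-

[Co(CN)6]^4-: Each cyanide is −1; balancing the −4 overall charge requires Co(II). Cobalt is a group-9 element; Co(II) is therefore d⁷. Cyanide is a strong-field ligand (high in the spectrochemical series) for a first-row metal, so the complex is low-spin. The t₂g⁶e_g¹ (low-spin) configuration has an unevenly filled e_g set; the Jahn–Teller theorem predicts a tetragonal distortion (typically axial elongation) to lift the degeneracy.
[TaCl6]^-: Summing ligand charges against the −1 overall charge gives an oxidation state of +5 for tantalum. Group 5 minus oxidation state 5 gives a d⁰ configuration. The d⁰ configuration leaves the e_g set evenly filled (or empty) — no strong Jahn–Teller driving force.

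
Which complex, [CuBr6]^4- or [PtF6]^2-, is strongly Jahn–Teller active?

[CuBr6]^4-: Each bromide is −1; balancing the −4 overall charge requires Cu(II). Copper is a group-11 element; Cu(II) is therefore d⁹. The t₂g⁶e_g³ configuration has an unevenly filled e_g set; the Jahn–Teller theorem predicts a tetragonal distortion (typically axial elongation) to lift the degeneracy.
[PtF6]^2-: Ligand charges: each fluoride is −1. With an overall charge of −2 the platinum centre must be in the +4 oxidation state. Platinum is a group-10 element; Pt(IV) is therefore d⁶. A 5d ion has a large Δₒ and is invariably low-spin. The d⁶ configuration leaves the e_g set evenly filled (or empty) — no strong Jahn–Teller driving force.

[CuBr6]^4-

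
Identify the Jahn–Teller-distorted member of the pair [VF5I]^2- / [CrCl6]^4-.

[VF5I]^2-: Each fluoride is −1; each iodide is −1; balancing the −2 overall charge requires V(IV). Vanadium is a group-5 element; V(IV) is therefore d¹. The d¹ configuration leaves the e_g set evenly filled (or empty) — no strong Jahn–Teller driving force.
[CrCl6]^4-: Summing ligand charges against the −4 overall charge gives an oxidation state of +2 for chromium. Chromium is a group-6 element; Cr(II) is therefore d⁴. Chloride is a weak-field ligand for a first-row metal, so the complex is high-spin. The t₂g³e_g¹ (high-spin) configuration has an unevenly filled e_g set; the Jahn–Teller theorem predicts a tetragonal distortion (typically axial elongation) to lift the degeneracy.

[CrCl6]^4-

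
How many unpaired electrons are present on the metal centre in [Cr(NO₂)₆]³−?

3 unpaired electrons

Summing ligand charges against the −3 overall charge gives an oxidation state of +3 for chromium.
Chromium is a group-6 element; Cr(III) is therefore d³.
In an octahedral field the d³ configuration is t₂g³e_g⁰ (only one arrangement possible), giving 3 unpaired electrons.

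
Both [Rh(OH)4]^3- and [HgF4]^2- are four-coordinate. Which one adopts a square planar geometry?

For [Rh(OH)4]^3-: Each hydroxide is −1; balancing the −3 overall charge requires Rh(I). Rhodium is a group-9 element; Rh(I) is therefore d⁸. A 4d d⁸ ion has a large crystal-field splitting; square planar leaves the high-energy d_{x²−y²} orbital empty and maximises CFSE. → square planar.
For [HgF4]^2-: Summing ligand charges against the −2 overall charge gives an oxidation state of +2 for mercury. Hg sits in group 12, so the d-electron count is 12 − 2 = 10. A d¹⁰ ion has no crystal-field stabilisation preference between square planar and tetrahedral, so four ligands adopt the sterically favoured tetrahedral geometry. → tetrahedral.

[Rh(OH)4]^3-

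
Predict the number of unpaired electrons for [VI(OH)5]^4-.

Summing ligand charges against the −4 overall charge gives an oxidation state of +2 for vanadium.
Group 5 minus oxidation state 2 gives a d³ configuration.
In an octahedral field the d³ configuration is t₂g³e_g⁰ (only one arrangement possible), giving 3 unpaired electrons.

3 unpaired electrons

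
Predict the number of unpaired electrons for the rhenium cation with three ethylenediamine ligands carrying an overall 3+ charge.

2

Ethylenediamine is neutral; balancing the +3 overall charge requires Re(III).
Re sits in group 7, so the d-electron count is 7 − 3 = 4.
Counting donor atoms: 3×ethylenediamine (bidentate) → 6 donors. Coordination number = 6.
The spin state decides the count: a 5d ion has a large Δₒ and is invariably low-spin.
An octahedral low-spin d⁴ ion is t₂g⁴e_g⁰, giving 2 unpaired electrons.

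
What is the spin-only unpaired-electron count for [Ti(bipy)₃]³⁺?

2,2′-bipyridine is neutral; balancing the +3 overall charge requires Ti(III).
Group 4 minus oxidation state 3 gives a d¹ configuration.
Counting donor atoms: 3×2,2′-bipyridine (bidentate) → 6 donors. Coordination number = 6.
In an octahedral field the d¹ configuration is t₂g¹e_g⁰ (only one arrangement possible), giving 1 unpaired electron.

1 unpaired electron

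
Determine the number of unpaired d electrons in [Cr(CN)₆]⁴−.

2

Ligand charges: each cyanide is −1. With an overall charge of −4 the chromium centre must be in the +2 oxidation state.
Group 6 minus oxidation state 2 gives a d⁴ configuration.
The spin state decides the count: Cyanide is a strong-field ligand (high in the spectrochemical series) for a first-row metal, so the complex is low-spin.
An octahedral low-spin d⁴ ion is t₂g⁴e_g⁰, giving 2 unpaired electrons.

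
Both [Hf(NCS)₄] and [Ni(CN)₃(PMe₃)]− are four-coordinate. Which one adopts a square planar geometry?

For [Hf(NCS)₄]: Summing ligand charges against the 0 overall charge gives an oxidation state of +4 for hafnium. Hafnium is a group-4 element; Hf(IV) is therefore d⁰. A d⁰ ion has no crystal-field stabilisation preference between square planar and tetrahedral, so four ligands adopt the sterically favoured tetrahedral geometry. → tetrahedral.
For [Ni(CN)₃(PMe₃)]−: Ligand charges: each cyanide is −1; trimethylphosphine is neutral. With an overall charge of −1 the nickel centre must be in the +2 oxidation state. Group 10 minus oxidation state 2 gives a d⁸ configuration. Cyanide and trimethylphosphine are strong-field ligands (high in the spectrochemical series). A 3d d⁸ ion with strong-field ligands gains enough CFSE to favour square planar over tetrahedral. → square planar.

[Ni(CN)₃(PMe₃)]−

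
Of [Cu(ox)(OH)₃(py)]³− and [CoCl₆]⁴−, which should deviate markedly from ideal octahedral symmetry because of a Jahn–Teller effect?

[Cu(ox)(OH)₃(py)]³−: Each oxalate is −2; each hydroxide is −1; pyridine is neutral; balancing the −3 overall charge requires Cu(II). Copper is a group-11 element; Cu(II) is therefore d⁹. The t₂g⁶e_g³ configuration has an unevenly filled e_g set; the Jahn–Teller theorem predicts a tetragonal distortion (typically axial elongation) to lift the degeneracy.
[CoCl₆]⁴−: Each chloride is −1; balancing the −4 overall charge requires Co(II). Co sits in group 9, so the d-electron count is 9 − 2 = 7. Chloride is a weak-field ligand for a first-row metal, so the complex is high-spin. The d⁷ configuration leaves the e_g set evenly filled (or empty) — no strong Jahn–Teller driving force.

[Cu(ox)(OH)₃(py)]³−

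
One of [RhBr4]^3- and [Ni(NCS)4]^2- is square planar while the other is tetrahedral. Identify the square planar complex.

[RhBr4]^3-

For [RhBr4]^3-: Ligand charges: each bromide is −1. With an overall charge of −3 the rhodium centre must be in the +1 oxidation state. Group 9 minus oxidation state 1 gives a d⁸ configuration. A 4d d⁸ ion has a large crystal-field splitting; square planar leaves the high-energy d_{x²−y²} orbital empty and maximises CFSE. → square planar.
For [Ni(NCS)4]^2-: Summing ligand charges against the −2 overall charge gives an oxidation state of +2 for nickel. Ni sits in group 10, so the d-electron count is 10 − 2 = 8. Isothiocyanate is a weak-field ligand. With weak-field ligands the CFSE gain from square planar is small, so a 3d d⁸ ion takes the sterically preferred tetrahedral geometry. → tetrahedral.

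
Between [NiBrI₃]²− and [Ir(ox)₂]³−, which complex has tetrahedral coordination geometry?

[NiBrI₃]²−

For [NiBrI₃]²−: Summing ligand charges against the −2 overall charge gives an oxidation state of +2 for nickel. Nickel is a group-10 element; Ni(II) is therefore d⁸. Bromide and iodide are weak-field ligands. With weak-field ligands the CFSE gain from square planar is small, so a 3d d⁸ ion takes the sterically preferred tetrahedral geometry. → tetrahedral.
For [Ir(ox)₂]³−: Summing ligand charges against the −3 overall charge gives an oxidation state of +1 for iridium. Iridium is a group-9 element; Ir(I) is therefore d⁸. A 5d d⁸ ion has a large crystal-field splitting; square planar leaves the high-energy d_{x²−y²} orbital empty and maximises CFSE. → square planar.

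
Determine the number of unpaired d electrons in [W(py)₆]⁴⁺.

2 unpaired electrons

Pyridine is neutral; balancing the +4 overall charge requires W(IV).
W sits in group 6, so the d-electron count is 6 − 4 = 2.
In an octahedral field the d² configuration is t₂g²e_g⁰ (only one arrangement possible), giving 2 unpaired electrons.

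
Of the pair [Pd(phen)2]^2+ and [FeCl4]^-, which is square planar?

[Pd(phen)2]^2+

For [Pd(phen)2]^2+: 1,10-phenanthroline is neutral; balancing the +2 overall charge requires Pd(II). Palladium is a group-10 element; Pd(II) is therefore d⁸. A 4d d⁸ ion has a large crystal-field splitting; square planar leaves the high-energy d_{x²−y²} orbital empty and maximises CFSE. → square planar.
For [FeCl4]^-: Summing ligand charges against the −1 overall charge gives an oxidation state of +3 for iron. Fe sits in group 8, so the d-electron count is 8 − 3 = 5. A high-spin d⁵ ion has zero CFSE in either geometry, so four ligands adopt the sterically favoured tetrahedral geometry. → tetrahedral.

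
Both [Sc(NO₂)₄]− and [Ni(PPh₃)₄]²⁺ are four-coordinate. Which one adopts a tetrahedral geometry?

For [Sc(NO₂)₄]−: Summing ligand charges against the −1 overall charge gives an oxidation state of +3 for scandium. Group 3 minus oxidation state 3 gives a d⁰ configuration. A d⁰ ion has no crystal-field stabilisation preference between square planar and tetrahedral, so four ligands adopt the sterically favoured tetrahedral geometry. → tetrahedral.
For [Ni(PPh₃)₄]²⁺: Summing ligand charges against the +2 overall charge gives an oxidation state of +2 for nickel. Ni sits in group 10, so the d-electron count is 10 − 2 = 8. Triphenylphosphine is a strong-field ligand (high in the spectrochemical series). A 3d d⁸ ion with strong-field ligands gains enough CFSE to favour square planar over tetrahedral. → square planar.

[Sc(NO₂)₄]−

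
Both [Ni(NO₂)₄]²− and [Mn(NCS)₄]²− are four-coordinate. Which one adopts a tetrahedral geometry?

For [Ni(NO₂)₄]²−: Ligand charges: each nitro (N-bound nitrite) is −1. With an overall charge of −2 the nickel centre must be in the +2 oxidation state. Ni sits in group 10, so the d-electron count is 10 − 2 = 8. Nitro (N-bound nitrite) is a strong-field ligand (high in the spectrochemical series). A 3d d⁸ ion with strong-field ligands gains enough CFSE to favour square planar over tetrahedral. → square planar.
For [Mn(NCS)₄]²−: Ligand charges: each isothiocyanate is −1. With an overall charge of −2 the manganese centre must be in the +2 oxidation state. Manganese is a group-7 element; Mn(II) is therefore d⁵. A high-spin d⁵ ion has zero CFSE in either geometry, so four ligands adopt the sterically favoured tetrahedral geometry. → tetrahedral.

[Mn(NCS)₄]²−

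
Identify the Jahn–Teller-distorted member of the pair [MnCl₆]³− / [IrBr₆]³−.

[MnCl₆]³−: Each chloride is −1; balancing the −3 overall charge requires Mn(III). Group 7 minus oxidation state 3 gives a d⁴ configuration. Chloride is a weak-field ligand for a first-row metal, so the complex is high-spin. The t₂g³e_g¹ (high-spin) configuration has an unevenly filled e_g set; the Jahn–Teller theorem predicts a tetragonal distortion (typically axial elongation) to lift the degeneracy.
[IrBr₆]³−: Summing ligand charges against the −3 overall charge gives an oxidation state of +3 for iridium. Ir sits in group 9, so the d-electron count is 9 − 3 = 6. A 5d ion has a large Δₒ and is invariably low-spin. The d⁶ configuration leaves the e_g set evenly filled (or empty) — no strong Jahn–Teller driving force.

[MnCl₆]³−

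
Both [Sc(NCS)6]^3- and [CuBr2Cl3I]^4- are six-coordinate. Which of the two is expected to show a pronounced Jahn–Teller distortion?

[CuBr2Cl3I]^4-

[Sc(NCS)6]^3-: Each isothiocyanate is −1; balancing the −3 overall charge requires Sc(III). Scandium is a group-3 element; Sc(III) is therefore d⁰. The d⁰ configuration leaves the e_g set evenly filled (or empty) — no strong Jahn–Teller driving force.
[CuBr2Cl3I]^4-: Summing ligand charges against the −4 overall charge gives an oxidation state of +2 for copper. Cu sits in group 11, so the d-electron count is 11 − 2 = 9. The t₂g⁶e_g³ configuration has an unevenly filled e_g set; the Jahn–Teller theorem predicts a tetragonal distortion (typically axial elongation) to lift the degeneracy.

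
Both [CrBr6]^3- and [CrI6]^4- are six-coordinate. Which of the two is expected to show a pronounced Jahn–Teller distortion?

[CrBr6]^3-: Summing ligand charges against the −3 overall charge gives an oxidation state of +3 for chromium. Group 6 minus oxidation state 3 gives a d³ configuration. The d³ configuration leaves the e_g set evenly filled (or empty) — no strong Jahn–Teller driving force.
[CrI6]^4-: Ligand charges: each iodide is −1. With an overall charge of −4 the chromium centre must be in the +2 oxidation state. Group 6 minus oxidation state 2 gives a d⁴ configuration. Iodide is a weak-field ligand for a first-row metal, so the complex is high-spin. The t₂g³e_g¹ (high-spin) configuration has an unevenly filled e_g set; the Jahn–Teller theorem predicts a tetragonal distortion (typically axial elongation) to lift the degeneracy.

[CrI6]^4-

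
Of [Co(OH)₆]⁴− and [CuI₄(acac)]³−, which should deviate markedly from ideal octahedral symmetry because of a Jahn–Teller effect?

[Co(OH)₆]⁴−: Summing ligand charges against the −4 overall charge gives an oxidation state of +2 for cobalt. Group 9 minus oxidation state 2 gives a d⁷ configuration. Hydroxide is a weak-field ligand for a first-row metal, so the complex is high-spin. The d⁷ configuration leaves the e_g set evenly filled (or empty) — no strong Jahn–Teller driving force.
[CuI₄(acac)]³−: Ligand charges: each iodide is −1; each acetylacetonate is −1. With an overall charge of −3 the copper centre must be in the +2 oxidation state. Copper is a group-11 element; Cu(II) is therefore d⁹. The t₂g⁶e_g³ configuration has an unevenly filled e_g set; the Jahn–Teller theorem predicts a tetragonal distortion (typically axial elongation) to lift the degeneracy.

[CuI₄(acac)]³−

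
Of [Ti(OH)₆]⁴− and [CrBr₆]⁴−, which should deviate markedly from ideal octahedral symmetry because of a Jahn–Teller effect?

[Ti(OH)₆]⁴−: Summing ligand charges against the −4 overall charge gives an oxidation state of +2 for titanium. Group 4 minus oxidation state 2 gives a d² configuration. The d² configuration leaves the e_g set evenly filled (or empty) — no strong Jahn–Teller driving force.
[CrBr₆]⁴−: Each bromide is −1; balancing the −4 overall charge requires Cr(II). Cr sits in group 6, so the d-electron count is 6 − 2 = 4. Bromide is a weak-field ligand for a first-row metal, so the complex is high-spin. The t₂g³e_g¹ (high-spin) configuration has an unevenly filled e_g set; the Jahn–Teller theorem predicts a tetragonal distortion (typically axial elongation) to lift the degeneracy.

[CrBr₆]⁴−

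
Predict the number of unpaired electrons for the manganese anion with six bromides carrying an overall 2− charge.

Summing ligand charges against the −2 overall charge gives an oxidation state of +4 for manganese.
Manganese is a group-7 element; Mn(IV) is therefore d³.
In an octahedral field the d³ configuration is t₂g³e_g⁰ (only one arrangement possible), giving 3 unpaired electrons.

3 unpaired electrons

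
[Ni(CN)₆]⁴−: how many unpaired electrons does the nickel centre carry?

2

Each cyanide is −1; balancing the −4 overall charge requires Ni(II).
Nickel is a group-10 element; Ni(II) is therefore d⁸.
In an octahedral field the d⁸ configuration is t₂g⁶e_g² (only one arrangement possible), giving 2 unpaired electrons.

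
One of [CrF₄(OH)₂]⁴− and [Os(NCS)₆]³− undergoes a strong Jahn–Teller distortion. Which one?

[CrF₄(OH)₂]⁴−

[CrF₄(OH)₂]⁴−: Summing ligand charges against the −4 overall charge gives an oxidation state of +2 for chromium. Group 6 minus oxidation state 2 gives a d⁴ configuration. Fluoride and hydroxide are weak-field ligands for a first-row metal, so the complex is high-spin. The t₂g³e_g¹ (high-spin) configuration has an unevenly filled e_g set; the Jahn–Teller theorem predicts a tetragonal distortion (typically axial elongation) to lift the degeneracy.
[Os(NCS)₆]³−: Each isothiocyanate is −1; balancing the −3 overall charge requires Os(III). Os sits in group 8, so the d-electron count is 8 − 3 = 5. A 5d ion has a large Δₒ and is invariably low-spin. The d⁵ configuration leaves the e_g set evenly filled (or empty) — no strong Jahn–Teller driving force.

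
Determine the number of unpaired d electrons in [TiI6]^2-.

Summing ligand charges against the −2 overall charge gives an oxidation state of +4 for titanium.
Titanium is a group-4 element; Ti(IV) is therefore d⁰.
In an octahedral field the d⁰ configuration is t₂g⁰e_g⁰, giving 0 unpaired electrons.

0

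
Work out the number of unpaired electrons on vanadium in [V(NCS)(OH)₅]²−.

Each isothiocyanate is −1; each hydroxide is −1; balancing the −2 overall charge requires V(IV).
Vanadium is a group-5 element; V(IV) is therefore d¹.
In an octahedral field the d¹ configuration is t₂g¹e_g⁰ (only one arrangement possible), giving 1 unpaired electron.

1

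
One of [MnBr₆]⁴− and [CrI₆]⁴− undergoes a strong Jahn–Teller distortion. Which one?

[CrI₆]⁴−

[MnBr₆]⁴−: Each bromide is −1; balancing the −4 overall charge requires Mn(II). Mn sits in group 7, so the d-electron count is 7 − 2 = 5. Bromide is a weak-field ligand for a first-row metal, so the complex is high-spin. The d⁵ configuration leaves the e_g set evenly filled (or empty) — no strong Jahn–Teller driving force.
[CrI₆]⁴−: Summing ligand charges against the −4 overall charge gives an oxidation state of +2 for chromium. Cr sits in group 6, so the d-electron count is 6 − 2 = 4. Iodide is a weak-field ligand for a first-row metal, so the complex is high-spin. The t₂g³e_g¹ (high-spin) configuration has an unevenly filled e_g set; the Jahn–Teller theorem predicts a tetragonal distortion (typically axial elongation) to lift the degeneracy.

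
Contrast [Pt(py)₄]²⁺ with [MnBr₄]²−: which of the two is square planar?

For [Pt(py)₄]²⁺: Ligand charges: pyridine is neutral. With an overall charge of +2 the platinum centre must be in the +2 oxidation state. Group 10 minus oxidation state 2 gives a d⁸ configuration. A 5d d⁸ ion has a large crystal-field splitting; square planar leaves the high-energy d_{x²−y²} orbital empty and maximises CFSE. → square planar.
For [MnBr₄]²−: Summing ligand charges against the −2 overall charge gives an oxidation state of +2 for manganese. Manganese is a group-7 element; Mn(II) is therefore d⁵. A high-spin d⁵ ion has zero CFSE in either geometry, so four ligands adopt the sterically favoured tetrahedral geometry. → tetrahedral.

[Pt(py)₄]²⁺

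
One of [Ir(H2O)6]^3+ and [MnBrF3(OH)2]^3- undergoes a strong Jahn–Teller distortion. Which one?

[Ir(H2O)6]^3+: Water is neutral; balancing the +3 overall charge requires Ir(III). Iridium is a group-9 element; Ir(III) is therefore d⁶. A 5d ion has a large Δₒ and is invariably low-spin. The d⁶ configuration leaves the e_g set evenly filled (or empty) — no strong Jahn–Teller driving force.
[MnBrF3(OH)2]^3-: Each bromide is −1; each fluoride is −1; each hydroxide is −1; balancing the −3 overall charge requires Mn(III). Mn sits in group 7, so the d-electron count is 7 − 3 = 4. Bromide, fluoride, and hydroxide are weak-field ligands for a first-row metal, so the complex is high-spin. The t₂g³e_g¹ (high-spin) configuration has an unevenly filled e_g set; the Jahn–Teller theorem predicts a tetragonal distortion (typically axial elongation) to lift the degeneracy.

[MnBrF3(OH)2]^3-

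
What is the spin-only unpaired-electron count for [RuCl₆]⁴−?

Summing ligand charges against the −4 overall charge gives an oxidation state of +2 for ruthenium.
Group 8 minus oxidation state 2 gives a d⁶ configuration.
The spin state decides the count: a 4d ion has a large Δₒ and is invariably low-spin.
An octahedral low-spin d⁶ ion is t₂g⁶e_g⁰, giving 0 unpaired electrons.

0 unpaired electrons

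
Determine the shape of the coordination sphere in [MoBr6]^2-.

octahedral

Each bromide is −1; balancing the −2 overall charge requires Mo(IV).
Mo sits in group 6, so the d-electron count is 6 − 4 = 2.
With 6 monodentate ligands the coordination number is 6.
Six donors around a single metal centre give an octahedral coordination sphere.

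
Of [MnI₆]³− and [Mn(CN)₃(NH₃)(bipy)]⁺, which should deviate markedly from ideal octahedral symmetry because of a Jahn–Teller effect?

[MnI₆]³−: Summing ligand charges against the −3 overall charge gives an oxidation state of +3 for manganese. Mn sits in group 7, so the d-electron count is 7 − 3 = 4. Iodide is a weak-field ligand for a first-row metal, so the complex is high-spin. The t₂g³e_g¹ (high-spin) configuration has an unevenly filled e_g set; the Jahn–Teller theorem predicts a tetragonal distortion (typically axial elongation) to lift the degeneracy.
[Mn(CN)₃(NH₃)(bipy)]⁺: Ligand charges: each cyanide is −1; ammonia is neutral; 2,2′-bipyridine is neutral. With an overall charge of +1 the manganese centre must be in the +4 oxidation state. Mn sits in group 7, so the d-electron count is 7 − 4 = 3. The d³ configuration leaves the e_g set evenly filled (or empty) — no strong Jahn–Teller driving force.

[MnI₆]³−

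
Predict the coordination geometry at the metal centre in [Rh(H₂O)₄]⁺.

Summing ligand charges against the +1 overall charge gives an oxidation state of +1 for rhodium.
Rhodium is a group-9 element; Rh(I) is therefore d⁸.
Coordination number: 4.
A 4d d⁸ ion has a large crystal-field splitting; square planar leaves the high-energy d_{x²−y²} orbital empty and maximises CFSE.

square planar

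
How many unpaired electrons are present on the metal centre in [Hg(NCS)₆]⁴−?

0 unpaired electrons

Ligand charges: each isothiocyanate is −1. With an overall charge of −4 the mercury centre must be in the +2 oxidation state.
Group 12 minus oxidation state 2 gives a d¹⁰ configuration.
In an octahedral field the d¹⁰ configuration is t₂g⁶e_g⁴, giving 0 unpaired electrons.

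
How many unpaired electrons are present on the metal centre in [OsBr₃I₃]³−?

Each bromide is −1; each iodide is −1; balancing the −3 overall charge requires Os(III).
Osmium is a group-8 element; Os(III) is therefore d⁵.
The spin state decides the count: a 5d ion has a large Δₒ and is invariably low-spin.
An octahedral low-spin d⁵ ion is t₂g⁵e_g⁰, giving 1 unpaired electron.

1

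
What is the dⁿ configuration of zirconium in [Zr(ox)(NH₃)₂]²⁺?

Each oxalate is −2; ammonia is neutral; balancing the +2 overall charge requires Zr(IV).
Group 4 minus oxidation state 4 gives a d⁰ configuration.

d0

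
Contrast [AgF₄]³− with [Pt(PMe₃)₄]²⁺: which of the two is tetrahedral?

[AgF₄]³−

For [AgF₄]³−: Each fluoride is −1; balancing the −3 overall charge requires Ag(I). Ag sits in group 11, so the d-electron count is 11 − 1 = 10. A d¹⁰ ion has no crystal-field stabilisation preference between square planar and tetrahedral, so four ligands adopt the sterically favoured tetrahedral geometry. → tetrahedral.
For [Pt(PMe₃)₄]²⁺: Ligand charges: trimethylphosphine is neutral. With an overall charge of +2 the platinum centre must be in the +2 oxidation state. Platinum is a group-10 element; Pt(II) is therefore d⁸. A 5d d⁸ ion has a large crystal-field splitting; square planar leaves the high-energy d_{x²−y²} orbital empty and maximises CFSE. → square planar.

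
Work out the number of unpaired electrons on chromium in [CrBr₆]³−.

Ligand charges: each bromide is −1. With an overall charge of −3 the chromium centre must be in the +3 oxidation state.
Cr sits in group 6, so the d-electron count is 6 − 3 = 3.
In an octahedral field the d³ configuration is t₂g³e_g⁰ (only one arrangement possible), giving 3 unpaired electrons.

3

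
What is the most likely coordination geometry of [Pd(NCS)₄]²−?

square planar

Summing ligand charges against the −2 overall charge gives an oxidation state of +2 for palladium.
Pd sits in group 10, so the d-electron count is 10 − 2 = 8.
With 4 monodentate ligands the coordination number is 4.
A 4d d⁸ ion has a large crystal-field splitting; square planar leaves the high-energy d_{x²−y²} orbital empty and maximises CFSE.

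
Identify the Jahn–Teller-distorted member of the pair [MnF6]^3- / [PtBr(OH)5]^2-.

[MnF6]^3-: Each fluoride is −1; balancing the −3 overall charge requires Mn(III). Group 7 minus oxidation state 3 gives a d⁴ configuration. Fluoride is a weak-field ligand for a first-row metal, so the complex is high-spin. The t₂g³e_g¹ (high-spin) configuration has an unevenly filled e_g set; the Jahn–Teller theorem predicts a tetragonal distortion (typically axial elongation) to lift the degeneracy.
[PtBr(OH)5]^2-: Summing ligand charges against the −2 overall charge gives an oxidation state of +4 for platinum. Pt sits in group 10, so the d-electron count is 10 − 4 = 6. A 5d ion has a large Δₒ and is invariably low-spin. The d⁶ configuration leaves the e_g set evenly filled (or empty) — no strong Jahn–Teller driving force.

[MnF6]^3-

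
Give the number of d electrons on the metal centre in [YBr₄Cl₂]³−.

Each bromide is −1; each chloride is −1; balancing the −3 overall charge requires Y(III).
Group 3 minus oxidation state 3 gives a d⁰ configuration.

d⁰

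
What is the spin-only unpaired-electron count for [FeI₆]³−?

5 unpaired electrons

Each iodide is −1; balancing the −3 overall charge requires Fe(III).
Iron is a group-8 element; Fe(III) is therefore d⁵.
The spin state decides the count: Iodide is a weak-field ligand for a first-row metal, so the complex is high-spin.
An octahedral high-spin d⁵ ion is t₂g³e_g², giving 5 unpaired electrons.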